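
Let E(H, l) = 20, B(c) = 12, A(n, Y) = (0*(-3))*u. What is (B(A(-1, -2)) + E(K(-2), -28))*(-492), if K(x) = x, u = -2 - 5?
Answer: -15744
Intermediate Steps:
u = -7
A(n, Y) = 0 (A(n, Y) = (0*(-3))*(-7) = 0*(-7) = 0)
(B(A(-1, -2)) + E(K(-2), -28))*(-492) = (12 + 20)*(-492) = 32*(-492) = -15744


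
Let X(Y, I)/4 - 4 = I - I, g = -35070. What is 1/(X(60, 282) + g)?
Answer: -1/35054 ≈ -2.8527e-5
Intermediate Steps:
X(Y, I) = 16 (X(Y, I) = 16 + 4*(I - I) = 16 + 4*0 = 16 + 0 = 16)
1/(X(60, 282) + g) = 1/(16 - 35070) = 1/(-35054) = -1/35054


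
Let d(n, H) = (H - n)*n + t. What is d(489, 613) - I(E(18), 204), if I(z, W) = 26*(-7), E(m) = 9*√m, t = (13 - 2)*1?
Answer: 60829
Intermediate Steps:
t = 11 (t = 11*1 = 11)
d(n, H) = 11 + n*(H - n) (d(n, H) = (H - n)*n + 11 = n*(H - n) + 11 = 11 + n*(H - n))
I(z, W) = -182
d(489, 613) - I(E(18), 204) = (11 - 1*489² + 613*489) - 1*(-182) = (11 - 1*239121 + 299757) + 182 = (11 - 239121 + 299757) + 182 = 60647 + 182 = 60829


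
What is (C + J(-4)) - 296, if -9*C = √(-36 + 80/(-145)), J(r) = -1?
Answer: -297 - 2*I*√7685/261 ≈ -297.0 - 0.67176*I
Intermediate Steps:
C = -2*I*√7685/261 (C = -√(-36 + 80/(-145))/9 = -√(-36 + 80*(-1/145))/9 = -√(-36 - 16/29)/9 = -2*I*√7685/261 ≈ -0.67176*I)
(C + J(-4)) - 296 = (-2*I*√7685/261 - 1) - 296 = (-1 - 2*I*√7685/261) - 296 = -297 - 2*I*√7685/261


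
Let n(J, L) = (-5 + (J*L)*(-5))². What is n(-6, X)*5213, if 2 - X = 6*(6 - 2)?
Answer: 2305318925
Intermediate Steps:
X = -22 (X = 2 - 6*(6 - 2) = 2 - 6*4 = 2 - 1*24 = 2 - 24 = -22)
n(J, L) = (-5 - 5*J*L)²
n(-6, X)*5213 = (25*(1 - 6*(-22))²)*5213 = (25*(1 + 132)²)*5213 = (25*133²)*5213 = (25*17689)*5213 = 442225*5213 = 2305318925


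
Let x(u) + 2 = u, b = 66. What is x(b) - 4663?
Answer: -4599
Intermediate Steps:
x(u) = -2 + u
x(b) - 4663 = (-2 + 66) - 4663 = 64 - 4663 = -4599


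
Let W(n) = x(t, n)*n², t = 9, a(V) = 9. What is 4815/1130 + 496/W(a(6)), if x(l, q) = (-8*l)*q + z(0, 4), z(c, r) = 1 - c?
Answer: 50355845/11843982 ≈ 4.2516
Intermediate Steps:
x(l, q) = 1 - 8*l*q (x(l, q) = (-8*l)*q + (1 - 1*0) = -8*l*q + (1 + 0) = -8*l*q + 1 = 1 - 8*l*q)
W(n) = n²*(1 - 72*n) (W(n) = (1 - 8*9*n)*n² = (1 - 72*n)*n² = n²*(1 - 72*n))
4815/1130 + 496/W(a(6)) = 4815/1130 + 496/((9²*(1 - 72*9))) = 4815*(1/1130) + 496/((81*(1 - 648))) = 963/226 + 496/((81*(-647))) = 963/226 + 496/(-52407) = 963/226 + 496*(-1/52407) = 963/226 - 496/52407 = 50355845/11843982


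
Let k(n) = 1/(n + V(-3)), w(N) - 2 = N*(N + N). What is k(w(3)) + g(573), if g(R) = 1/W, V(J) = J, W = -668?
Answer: 651/11356 ≈ 0.057326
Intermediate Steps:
w(N) = 2 + 2*N² (w(N) = 2 + N*(N + N) = 2 + N*(2*N) = 2 + 2*N²)
k(n) = 1/(-3 + n) (k(n) = 1/(n - 3) = 1/(-3 + n))
g(R) = -1/668 (g(R) = 1/(-668) = -1/668)
k(w(3)) + g(573) = 1/(-3 + (2 + 2*3²)) - 1/668 = 1/(-3 + (2 + 2*9)) - 1/668 = 1/(-3 + (2 + 18)) - 1/668 = 1/(-3 + 20) - 1/668 = 1/17 - 1/668 = 651/11356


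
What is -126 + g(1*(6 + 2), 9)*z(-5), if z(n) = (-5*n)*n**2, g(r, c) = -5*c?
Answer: -28251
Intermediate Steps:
z(n) = -5*n**3
-126 + g(1*(6 + 2), 9)*z(-5) = -126 + (-5*9)*(-5*(-5)**3) = -126 - (-225)*(-125) = -126 - 45*625 = -126 - 28125 = -28251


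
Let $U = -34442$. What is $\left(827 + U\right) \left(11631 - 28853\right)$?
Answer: $578917530$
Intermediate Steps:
$\left(827 + U\right) \left(11631 - 28853\right) = \left(827 - 34442\right) \left(11631 - 28853\right) = \left(-33615\right) \left(-17222\right) = 578917530$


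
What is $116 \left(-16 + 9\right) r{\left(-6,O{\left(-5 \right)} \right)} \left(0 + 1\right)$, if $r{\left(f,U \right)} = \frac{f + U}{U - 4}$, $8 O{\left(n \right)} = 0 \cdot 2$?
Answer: $-1218$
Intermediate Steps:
$O{\left(n \right)} = 0$ ($O{\left(n \right)} = \frac{0 \cdot 2}{8} = \frac{1}{8} \cdot 0 = 0$)
$r{\left(f,U \right)} = \frac{U + f}{-4 + U}$
$116 \left(-16 + 9\right) r{\left(-6,O{\left(-5 \right)} \right)} \left(0 + 1\right) = 116 \left(-16 + 9\right) \frac{0 - 6}{-4 + 0} \left(0 + 1\right) = 116 \left(-7\right) \frac{1}{-4} \left(-6\right) 1 = - 812 \left(- \frac{1}{4}\right) \left(-6\right) 1 = - 812 \cdot \frac{3}{2} \cdot 1 = \left(-812\right) \frac{3}{2} = -1218$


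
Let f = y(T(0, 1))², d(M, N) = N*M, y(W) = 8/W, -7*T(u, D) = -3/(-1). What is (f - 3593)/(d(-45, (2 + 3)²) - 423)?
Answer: 29201/13932 ≈ 2.0960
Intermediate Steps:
T(u, D) = -3/7 (T(u, D) = -(-3)/(7*(-1)) = -(-3)*(-1)/7 = -⅐*3 = -3/7)
d(M, N) = M*N
f = 3136/9 (f = (8/(-3/7))² = (8*(-7/3))² = (-56/3)² = 3136/9 ≈ 348.44)
(f - 3593)/(d(-45, (2 + 3)²) - 423) = (3136/9 - 3593)/(-45*(2 + 3)² - 423) = -29201/(9*(-45*5² - 423)) = -29201/(9*(-45*25 - 423)) = -29201/(9*(-1125 - 423)) = -29201/9/(-1548) = -29201/9*(-1/1548) = 29201/13932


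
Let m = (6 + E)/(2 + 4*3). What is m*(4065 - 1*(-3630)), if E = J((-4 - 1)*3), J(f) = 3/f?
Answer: 44631/14 ≈ 3187.9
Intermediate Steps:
E = -⅕ (E = 3/(((-4 - 1)*3)) = 3/((-5*3)) = 3/(-15) = 3*(-1/15) = -⅕ ≈ -0.20000)
m = 29/70 (m = (6 - ⅕)/(2 + 4*3) = 29/(5*(2 + 12)) = (29/5)/14 = (29/5)*(1/14) = 29/70 ≈ 0.41429)
m*(4065 - 1*(-3630)) = 29*(4065 - 1*(-3630))/70 = 29*(4065 + 3630)/70 = (29/70)*7695 = 44631/14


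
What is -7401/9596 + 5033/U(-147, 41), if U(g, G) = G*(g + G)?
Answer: -40230707/20852108 ≈ -1.9293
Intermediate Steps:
U(g, G) = G*(G + g)
-7401/9596 + 5033/U(-147, 41) = -7401/9596 + 5033/((41*(41 - 147))) = -7401*1/9596 + 5033/((41*(-106))) = -7401/9596 + 5033/(-4346) = -7401/9596 + 5033*(-1/4346) = -7401/9596 - 5033/4346 = -40230707/20852108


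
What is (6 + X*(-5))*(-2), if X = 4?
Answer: 28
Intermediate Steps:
(6 + X*(-5))*(-2) = (6 + 4*(-5))*(-2) = (6 - 20)*(-2) = -14*(-2) = 28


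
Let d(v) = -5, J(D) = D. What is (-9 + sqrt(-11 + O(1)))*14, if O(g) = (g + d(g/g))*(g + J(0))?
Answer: -126 + 14*I*sqrt(15) ≈ -126.0 + 54.222*I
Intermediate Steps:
O(g) = g*(-5 + g) (O(g) = (g - 5)*(g + 0) = (-5 + g)*g = g*(-5 + g))
(-9 + sqrt(-11 + O(1)))*14 = (-9 + sqrt(-11 + 1*(-5 + 1)))*14 = (-9 + sqrt(-11 + 1*(-4)))*14 = (-9 + sqrt(-11 - 4))*14 = (-9 + sqrt(-15))*14 = (-9 + I*sqrt(15))*14 = -126 + 14*I*sqrt(15)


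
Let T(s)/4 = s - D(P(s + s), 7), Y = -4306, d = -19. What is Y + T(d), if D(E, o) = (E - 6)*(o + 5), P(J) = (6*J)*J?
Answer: -419966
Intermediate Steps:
P(J) = 6*J²
D(E, o) = (-6 + E)*(5 + o)
T(s) = 288 - 1152*s² + 4*s (T(s) = 4*(s - (-30 - 6*7 + 5*(6*(s + s)²) + (6*(s + s)²)*7)) = 4*(s - (-30 - 42 + 5*(6*(2*s)²) + (6*(2*s)²)*7)) = 4*(s - (-30 - 42 + 5*(6*(4*s²)) + (6*(4*s²))*7)) = 4*(s - (-30 - 42 + 5*(24*s²) + (24*s²)*7)) = 4*(s - (-30 - 42 + 120*s² + 168*s²)) = 4*(s - (-72 + 288*s²)) = 4*(s + (72 - 288*s²)) = 4*(72 + s - 288*s²) = 288 - 1152*s² + 4*s)
Y + T(d) = -4306 + (288 - 1152*(-19)² + 4*(-19)) = -4306 + (288 - 1152*361 - 76) = -4306 + (288 - 415872 - 76) = -4306 - 415660 = -419966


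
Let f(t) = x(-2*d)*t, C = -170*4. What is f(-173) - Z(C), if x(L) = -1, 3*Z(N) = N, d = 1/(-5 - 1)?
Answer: 1199/3 ≈ 399.67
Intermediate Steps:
d = -⅙ (d = 1/(-6) = -⅙ ≈ -0.16667)
C = -680
Z(N) = N/3
f(t) = -t
f(-173) - Z(C) = -1*(-173) - (-680)/3 = 173 - 1*(-680/3) = 173 + 680/3 = 1199/3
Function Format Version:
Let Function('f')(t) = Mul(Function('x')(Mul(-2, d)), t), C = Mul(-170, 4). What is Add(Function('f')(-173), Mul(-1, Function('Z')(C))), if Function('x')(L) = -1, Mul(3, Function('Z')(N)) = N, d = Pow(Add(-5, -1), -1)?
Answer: Rational(1199, 3) ≈ 399.67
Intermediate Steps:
d = Rational(-1, 6) (d = Pow(-6, -1) = Rational(-1, 6) ≈ -0.16667)
C = -680
Function('Z')(N) = Mul(Rational(1, 3), N)
Function('f')(t) = Mul(-1, t)
Add(Function('f')(-173), Mul(-1, Function('Z')(C))) = Add(Mul(-1, -173), Mul(-1, Mul(Rational(1, 3), -680))) = Add(173, Mul(-1, Rational(-680, 3))) = Add(173, Rational(680, 3)) = Rational(1199, 3)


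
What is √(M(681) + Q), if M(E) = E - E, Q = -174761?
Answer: I*√174761 ≈ 418.04*I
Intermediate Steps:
M(E) = 0
√(M(681) + Q) = √(0 - 174761) = √(-174761) = I*√174761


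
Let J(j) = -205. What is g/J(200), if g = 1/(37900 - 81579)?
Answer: 1/8954195 ≈ 1.1168e-7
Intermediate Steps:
g = -1/43679 (g = 1/(-43679) = -1/43679 ≈ -2.2894e-5)
g/J(200) = -1/43679/(-205) = -1/43679*(-1/205) = 1/8954195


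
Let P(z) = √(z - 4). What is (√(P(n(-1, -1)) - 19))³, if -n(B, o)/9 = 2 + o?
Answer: (-19 + I*√13)^(3/2) ≈ -23.609 - 81.703*I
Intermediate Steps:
n(B, o) = -18 - 9*o (n(B, o) = -9*(2 + o) = -18 - 9*o)
P(z) = √(-4 + z)
(√(P(n(-1, -1)) - 19))³ = (√(√(-4 + (-18 - 9*(-1))) - 19))³ = (√(√(-4 + (-18 + 9)) - 19))³ = (√(√(-4 - 9) - 19))³ = (√(√(-13) - 19))³ = (√(I*√13 - 19))³ = (√(-19 + I*√13))³ = (-19 + I*√13)^(3/2)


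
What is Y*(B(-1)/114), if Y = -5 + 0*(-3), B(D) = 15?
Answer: -25/38 ≈ -0.65790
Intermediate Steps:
Y = -5 (Y = -5 + 0 = -5)
Y*(B(-1)/114) = -75/114 = -5*5/38 = -25/38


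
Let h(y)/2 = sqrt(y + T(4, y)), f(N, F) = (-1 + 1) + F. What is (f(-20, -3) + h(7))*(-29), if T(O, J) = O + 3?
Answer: 87 - 58*sqrt(14) ≈ -130.02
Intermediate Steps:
T(O, J) = 3 + O
f(N, F) = F (f(N, F) = 0 + F = F)
h(y) = 2*sqrt(7 + y) (h(y) = 2*sqrt(y + (3 + 4)) = 2*sqrt(y + 7) = 2*sqrt(7 + y))
(f(-20, -3) + h(7))*(-29) = (-3 + 2*sqrt(7 + 7))*(-29) = (-3 + 2*sqrt(14))*(-29) = 87 - 58*sqrt(14)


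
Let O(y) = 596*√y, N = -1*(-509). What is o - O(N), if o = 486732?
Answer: 486732 - 596*√509 ≈ 4.7329e+5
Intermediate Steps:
N = 509
o - O(N) = 486732 - 596*√509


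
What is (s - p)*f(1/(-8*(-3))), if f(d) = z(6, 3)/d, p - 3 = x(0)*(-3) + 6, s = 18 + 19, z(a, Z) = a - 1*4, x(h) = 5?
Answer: 2064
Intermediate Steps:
z(a, Z) = -4 + a (z(a, Z) = a - 4 = -4 + a)
s = 37
p = -6 (p = 3 + (5*(-3) + 6) = 3 + (-15 + 6) = 3 - 9 = -6)
f(d) = 2/d (f(d) = (-4 + 6)/d = 2/d)
(s - p)*f(1/(-8*(-3))) = (37 - 1*(-6))*(2/((1/(-8*(-3))))) = (37 + 6)*(2/((-⅛*(-⅓)))) = 43*(2/(1/24)) = 43*(2*24) = 43*48 = 2064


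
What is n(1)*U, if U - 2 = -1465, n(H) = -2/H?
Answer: 2926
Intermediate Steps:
U = -1463 (U = 2 - 1465 = -1463)
n(1)*U = -2/1*(-1463) = -2*1*(-1463) = -2*(-1463) = 2926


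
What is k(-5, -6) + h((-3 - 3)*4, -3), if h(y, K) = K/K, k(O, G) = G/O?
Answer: 11/5 ≈ 2.2000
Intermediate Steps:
h(y, K) = 1
k(-5, -6) + h((-3 - 3)*4, -3) = -6/(-5) + 1 = -6*(-⅕) + 1 = 6/5 + 1 = 11/5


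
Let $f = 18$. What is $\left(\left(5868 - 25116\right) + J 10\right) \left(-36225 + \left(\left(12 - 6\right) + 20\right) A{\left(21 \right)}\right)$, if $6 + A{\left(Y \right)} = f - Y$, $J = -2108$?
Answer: $1470318552$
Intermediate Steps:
$A{\left(Y \right)} = 12 - Y$ ($A{\left(Y \right)} = -6 - \left(-18 + Y\right) = 12 - Y$)
$\left(\left(5868 - 25116\right) + J 10\right) \left(-36225 + \left(\left(12 - 6\right) + 20\right) A{\left(21 \right)}\right) = \left(\left(5868 - 25116\right) - 21080\right) \left(-36225 + \left(\left(12 - 6\right) + 20\right) \left(12 - 21\right)\right) = \left(-19248 - 21080\right) \left(-36225 + \left(6 + 20\right) \left(12 - 21\right)\right) = - 40328 \left(-36225 + 26 \left(-9\right)\right) = - 40328 \left(-36225 - 234\right) = \left(-40328\right) \left(-36459\right) = 1470318552$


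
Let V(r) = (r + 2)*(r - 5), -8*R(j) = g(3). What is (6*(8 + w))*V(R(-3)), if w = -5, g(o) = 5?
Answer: -4455/32 ≈ -139.22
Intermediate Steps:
R(j) = -5/8 (R(j) = -1/8*5 = -5/8)
V(r) = (-5 + r)*(2 + r) (V(r) = (2 + r)*(-5 + r) = (-5 + r)*(2 + r))
(6*(8 + w))*V(R(-3)) = (6*(8 - 5))*(-10 + (-5/8)**2 - 3*(-5/8)) = (6*3)*(-10 + 25/64 + 15/8) = 18*(-495/64) = -4455/32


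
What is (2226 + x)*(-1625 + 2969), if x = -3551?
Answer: -1780800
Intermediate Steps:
(2226 + x)*(-1625 + 2969) = (2226 - 3551)*(-1625 + 2969) = -1325*1344 = -1780800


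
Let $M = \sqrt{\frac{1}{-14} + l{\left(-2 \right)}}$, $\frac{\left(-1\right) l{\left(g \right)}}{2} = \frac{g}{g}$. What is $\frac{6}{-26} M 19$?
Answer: $- \frac{57 i \sqrt{406}}{182} \approx - 6.3105 i$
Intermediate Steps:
$l{\left(g \right)} = -2$ ($l{\left(g \right)} = - 2 \frac{g}{g} = \left(-2\right) 1 = -2$)
$M = \frac{i \sqrt{406}}{14}$ ($M = \sqrt{\frac{1}{-14} - 2} = \sqrt{- \frac{1}{14} - 2} = \sqrt{- \frac{29}{14}} = \frac{i \sqrt{406}}{14} \approx 1.4392 i$)
$\frac{6}{-26} M 19 = \frac{6}{-26} \frac{i \sqrt{406}}{14} \cdot 19 = 6 \left(- \frac{1}{26}\right) \frac{i \sqrt{406}}{14} \cdot 19 = - \frac{3 \frac{i \sqrt{406}}{14}}{13} \cdot 19 = - \frac{3 i \sqrt{406}}{182} \cdot 19 = - \frac{57 i \sqrt{406}}{182}$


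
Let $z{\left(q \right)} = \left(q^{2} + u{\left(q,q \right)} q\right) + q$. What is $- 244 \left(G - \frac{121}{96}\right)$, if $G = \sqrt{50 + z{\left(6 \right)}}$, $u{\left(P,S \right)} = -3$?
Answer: $\frac{7381}{24} - 244 \sqrt{74} \approx -1791.4$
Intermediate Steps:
$z{\left(q \right)} = q^{2} - 2 q$ ($z{\left(q \right)} = \left(q^{2} - 3 q\right) + q = q^{2} - 2 q$)
$G = \sqrt{74}$ ($G = \sqrt{50 + 6 \left(-2 + 6\right)} = \sqrt{50 + 6 \cdot 4} = \sqrt{50 + 24} = \sqrt{74} \approx 8.6023$)
$- 244 \left(G - \frac{121}{96}\right) = - 244 \left(\sqrt{74} - \frac{121}{96}\right) = - 244 \left(- \frac{121}{96} + \sqrt{74}\right) = \frac{7381}{24} - 244 \sqrt{74}$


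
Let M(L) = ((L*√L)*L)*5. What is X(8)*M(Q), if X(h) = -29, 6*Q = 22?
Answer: -17545*√33/27 ≈ -3732.9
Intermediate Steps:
Q = 11/3 (Q = (⅙)*22 = 11/3 ≈ 3.6667)
M(L) = 5*L^(5/2) (M(L) = (L^(3/2)*L)*5 = L^(5/2)*5 = 5*L^(5/2))
X(8)*M(Q) = -145*(11/3)^(5/2) = -145*121*√33/27 = -17545*√33/27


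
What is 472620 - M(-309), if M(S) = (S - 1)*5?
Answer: 474170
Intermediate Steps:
M(S) = -5 + 5*S (M(S) = (-1 + S)*5 = -5 + 5*S)
472620 - M(-309) = 472620 - (-5 + 5*(-309)) = 472620 - (-5 - 1545) = 472620 - 1*(-1550) = 472620 + 1550 = 474170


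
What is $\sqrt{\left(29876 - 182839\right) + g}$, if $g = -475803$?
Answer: $i \sqrt{628766} \approx 792.95 i$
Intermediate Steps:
$\sqrt{\left(29876 - 182839\right) + g} = \sqrt{\left(29876 - 182839\right) - 475803} = \sqrt{-152963 - 475803} = \sqrt{-628766} = i \sqrt{628766}$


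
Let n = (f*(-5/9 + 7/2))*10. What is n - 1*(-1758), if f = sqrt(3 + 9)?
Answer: 1758 + 530*sqrt(3)/9 ≈ 1860.0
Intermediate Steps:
f = 2*sqrt(3) (f = sqrt(12) = 2*sqrt(3) ≈ 3.4641)
n = 530*sqrt(3)/9 (n = ((2*sqrt(3))*(-5/9 + 7/2))*10 = ((2*sqrt(3))*(53/18))*10 = (53*sqrt(3)/9)*10 = 530*sqrt(3)/9 ≈ 102.00)
n - 1*(-1758) = 530*sqrt(3)/9 - 1*(-1758) = 530*sqrt(3)/9 + 1758 = 1758 + 530*sqrt(3)/9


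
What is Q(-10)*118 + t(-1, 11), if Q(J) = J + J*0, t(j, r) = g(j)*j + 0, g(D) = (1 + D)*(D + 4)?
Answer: -1180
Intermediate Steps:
g(D) = (1 + D)*(4 + D)
t(j, r) = j*(4 + j**2 + 5*j) (t(j, r) = (4 + j**2 + 5*j)*j + 0 = j*(4 + j**2 + 5*j) + 0 = j*(4 + j**2 + 5*j))
Q(J) = J (Q(J) = J + 0 = J)
Q(-10)*118 + t(-1, 11) = -10*118 - (4 + (-1)**2 + 5*(-1)) = -1180 - (4 + 1 - 5) = -1180 - 1*0 = -1180 + 0 = -1180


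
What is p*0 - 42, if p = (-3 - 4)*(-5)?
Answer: -42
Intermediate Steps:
p = 35 (p = -7*(-5) = 35)
p*0 - 42 = 35*0 - 42 = 0 - 42 = -42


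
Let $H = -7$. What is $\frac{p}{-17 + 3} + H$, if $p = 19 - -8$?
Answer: $- \frac{125}{14} \approx -8.9286$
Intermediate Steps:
$p = 27$ ($p = 19 + 8 = 27$)
$\frac{p}{-17 + 3} + H = \frac{1}{-17 + 3} \cdot 27 - 7 = \frac{1}{-14} \cdot 27 - 7 = \left(- \frac{1}{14}\right) 27 - 7 = - \frac{27}{14} - 7 = - \frac{125}{14}$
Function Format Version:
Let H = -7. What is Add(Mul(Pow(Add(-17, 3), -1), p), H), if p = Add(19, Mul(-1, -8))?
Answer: Rational(-125, 14) ≈ -8.9286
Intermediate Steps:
p = 27 (p = Add(19, 8) = 27)
Add(Mul(Pow(Add(-17, 3), -1), p), H) = Add(Mul(Pow(Add(-17, 3), -1), 27), -7) = Add(Mul(Pow(-14, -1), 27), -7) = Add(Mul(Rational(-1, 14), 27), -7) = Add(Rational(-27, 14), -7) = Rational(-125, 14)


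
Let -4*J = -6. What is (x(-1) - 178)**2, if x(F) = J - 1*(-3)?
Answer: 120409/4 ≈ 30102.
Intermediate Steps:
J = 3/2 (J = -1/4*(-6) = 3/2 ≈ 1.5000)
x(F) = 9/2 (x(F) = 3/2 - 1*(-3) = 3/2 + 3 = 9/2)
(x(-1) - 178)**2 = (9/2 - 178)**2 = (-347/2)**2 = 120409/4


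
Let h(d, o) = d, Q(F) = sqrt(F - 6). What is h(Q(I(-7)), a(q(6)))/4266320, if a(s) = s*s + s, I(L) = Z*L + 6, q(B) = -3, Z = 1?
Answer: I*sqrt(7)/4266320 ≈ 6.2015e-7*I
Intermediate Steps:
I(L) = 6 + L (I(L) = 1*L + 6 = L + 6 = 6 + L)
Q(F) = sqrt(-6 + F)
a(s) = s + s**2 (a(s) = s**2 + s = s + s**2)
h(Q(I(-7)), a(q(6)))/4266320 = sqrt(-6 + (6 - 7))/4266320 = sqrt(-6 - 1)*(1/4266320) = sqrt(-7)*(1/4266320) = (I*sqrt(7))*(1/4266320) = I*sqrt(7)/4266320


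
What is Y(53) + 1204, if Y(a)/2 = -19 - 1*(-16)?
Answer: 1198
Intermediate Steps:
Y(a) = -6 (Y(a) = 2*(-19 - 1*(-16)) = 2*(-19 + 16) = 2*(-3) = -6)
Y(53) + 1204 = -6 + 1204 = 1198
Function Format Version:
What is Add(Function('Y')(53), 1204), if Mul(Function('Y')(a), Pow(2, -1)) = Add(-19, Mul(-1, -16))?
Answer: 1198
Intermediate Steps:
Function('Y')(a) = -6 (Function('Y')(a) = Mul(2, Add(-19, Mul(-1, -16))) = Mul(2, Add(-19, 16)) = Mul(2, -3) = -6)
Add(Function('Y')(53), 1204) = Add(-6, 1204) = 1198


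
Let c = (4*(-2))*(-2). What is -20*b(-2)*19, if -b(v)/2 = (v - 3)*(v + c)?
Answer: -53200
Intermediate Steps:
c = 16 (c = -8*(-2) = 16)
b(v) = -2*(-3 + v)*(16 + v) (b(v) = -2*(v - 3)*(v + 16) = -2*(-3 + v)*(16 + v))
-20*b(-2)*19 = -20*(96 - 26*(-2) - 2*(-2)²)*19 = -20*(96 + 52 - 2*4)*19 = -20*(96 + 52 - 8)*19 = -20*140*19 = -2800*19 = -53200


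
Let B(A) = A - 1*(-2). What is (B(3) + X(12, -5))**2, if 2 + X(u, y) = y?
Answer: 4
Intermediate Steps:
B(A) = 2 + A (B(A) = A + 2 = 2 + A)
X(u, y) = -2 + y
(B(3) + X(12, -5))**2 = ((2 + 3) + (-2 - 5))**2 = (5 - 7)**2 = (-2)**2 = 4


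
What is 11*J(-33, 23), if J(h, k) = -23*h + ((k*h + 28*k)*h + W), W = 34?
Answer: 50468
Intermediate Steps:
J(h, k) = 34 - 23*h + h*(28*k + h*k) (J(h, k) = -23*h + ((k*h + 28*k)*h + 34) = -23*h + ((h*k + 28*k)*h + 34) = -23*h + ((28*k + h*k)*h + 34) = -23*h + (h*(28*k + h*k) + 34) = -23*h + (34 + h*(28*k + h*k)) = 34 - 23*h + h*(28*k + h*k))
11*J(-33, 23) = 11*(34 - 23*(-33) + 23*(-33)² + 28*(-33)*23) = 11*(34 + 759 + 23*1089 - 21252) = 11*(34 + 759 + 25047 - 21252) = 11*4588 = 50468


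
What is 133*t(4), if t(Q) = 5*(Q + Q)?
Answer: 5320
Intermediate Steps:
t(Q) = 10*Q (t(Q) = 5*(2*Q) = 10*Q)
133*t(4) = 133*(10*4) = 133*40 = 5320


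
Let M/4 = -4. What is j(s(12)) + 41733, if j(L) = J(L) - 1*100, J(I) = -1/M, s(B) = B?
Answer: 666129/16 ≈ 41633.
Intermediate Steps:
M = -16 (M = 4*(-4) = -16)
J(I) = 1/16 (J(I) = -1/(-16) = -1*(-1/16) = 1/16)
j(L) = -1599/16 (j(L) = 1/16 - 1*100 = 1/16 - 100 = -1599/16)
j(s(12)) + 41733 = -1599/16 + 41733 = 666129/16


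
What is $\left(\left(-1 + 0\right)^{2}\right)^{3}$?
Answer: $1$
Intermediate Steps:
$\left(\left(-1 + 0\right)^{2}\right)^{3} = \left(\left(-1\right)^{2}\right)^{3} = 1^{3} = 1$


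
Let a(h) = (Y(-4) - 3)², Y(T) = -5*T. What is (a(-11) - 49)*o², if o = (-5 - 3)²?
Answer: 983040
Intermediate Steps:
o = 64 (o = (-8)² = 64)
a(h) = 289 (a(h) = (-5*(-4) - 3)² = (20 - 3)² = 17² = 289)
(a(-11) - 49)*o² = (289 - 49)*64² = 240*4096 = 983040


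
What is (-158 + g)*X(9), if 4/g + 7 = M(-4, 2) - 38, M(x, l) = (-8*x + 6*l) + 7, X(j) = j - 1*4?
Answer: -2360/3 ≈ -786.67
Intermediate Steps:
X(j) = -4 + j (X(j) = j - 4 = -4 + j)
M(x, l) = 7 - 8*x + 6*l
g = ⅔ (g = 4/(-7 + ((7 - 8*(-4) + 6*2) - 38)) = 4/(-7 + ((7 + 32 + 12) - 38)) = 4/(-7 + (51 - 38)) = 4/(-7 + 13) = 4/6 = 4*(⅙) = ⅔ ≈ 0.66667)
(-158 + g)*X(9) = (-158 + ⅔)*(-4 + 9) = -472/3*5 = -2360/3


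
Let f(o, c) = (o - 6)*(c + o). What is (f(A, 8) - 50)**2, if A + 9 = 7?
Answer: 9604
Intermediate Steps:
A = -2 (A = -9 + 7 = -2)
f(o, c) = (-6 + o)*(c + o)
(f(A, 8) - 50)**2 = (((-2)**2 - 6*8 - 6*(-2) + 8*(-2)) - 50)**2 = ((4 - 48 + 12 - 16) - 50)**2 = (-48 - 50)**2 = (-98)**2 = 9604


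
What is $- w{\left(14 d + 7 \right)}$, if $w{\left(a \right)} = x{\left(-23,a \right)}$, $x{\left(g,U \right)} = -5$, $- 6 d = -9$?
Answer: $5$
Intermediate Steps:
$d = \frac{3}{2}$ ($d = \left(- \frac{1}{6}\right) \left(-9\right) = \frac{3}{2} \approx 1.5$)
$w{\left(a \right)} = -5$
$- w{\left(14 d + 7 \right)} = \left(-1\right) \left(-5\right) = 5$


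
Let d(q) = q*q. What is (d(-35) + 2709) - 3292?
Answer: 642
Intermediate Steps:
d(q) = q²
(d(-35) + 2709) - 3292 = ((-35)² + 2709) - 3292 = (1225 + 2709) - 3292 = 3934 - 3292 = 642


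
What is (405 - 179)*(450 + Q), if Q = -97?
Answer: 79778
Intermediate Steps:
(405 - 179)*(450 + Q) = (405 - 179)*(450 - 97) = 226*353 = 79778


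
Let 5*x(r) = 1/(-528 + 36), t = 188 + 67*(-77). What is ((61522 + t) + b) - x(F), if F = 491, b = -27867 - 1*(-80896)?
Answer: 269566801/2460 ≈ 1.0958e+5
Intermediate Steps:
b = 53029 (b = -27867 + 80896 = 53029)
t = -4971 (t = 188 - 5159 = -4971)
x(r) = -1/2460 (x(r) = 1/(5*(-528 + 36)) = (1/5)/(-492) = (1/5)*(-1/492) = -1/2460)
((61522 + t) + b) - x(F) = ((61522 - 4971) + 53029) - 1*(-1/2460) = (56551 + 53029) + 1/2460 = 109580 + 1/2460 = 269566801/2460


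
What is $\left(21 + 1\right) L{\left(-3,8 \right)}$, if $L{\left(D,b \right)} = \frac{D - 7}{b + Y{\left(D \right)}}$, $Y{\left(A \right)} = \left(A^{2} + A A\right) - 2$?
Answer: $- \frac{55}{6} \approx -9.1667$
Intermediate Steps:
$Y{\left(A \right)} = -2 + 2 A^{2}$ ($Y{\left(A \right)} = \left(A^{2} + A^{2}\right) - 2 = 2 A^{2} - 2 = -2 + 2 A^{2}$)
$L{\left(D,b \right)} = \frac{-7 + D}{-2 + b + 2 D^{2}}$ ($L{\left(D,b \right)} = \frac{D - 7}{b + \left(-2 + 2 D^{2}\right)} = \frac{-7 + D}{-2 + b + 2 D^{2}}$)
$\left(21 + 1\right) L{\left(-3,8 \right)} = \left(21 + 1\right) \frac{-7 - 3}{-2 + 8 + 2 \left(-3\right)^{2}} = 22 \frac{1}{-2 + 8 + 2 \cdot 9} \left(-10\right) = 22 \frac{1}{-2 + 8 + 18} \left(-10\right) = 22 \cdot \frac{1}{24} \left(-10\right) = 22 \left(- \frac{5}{12}\right) = - \frac{55}{6}$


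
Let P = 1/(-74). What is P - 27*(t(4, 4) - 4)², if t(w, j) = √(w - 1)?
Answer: -37963/74 + 216*√3 ≈ -138.89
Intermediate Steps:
P = -1/74 ≈ -0.013514
t(w, j) = √(-1 + w)
P - 27*(t(4, 4) - 4)² = -1/74 - 27*(√(-1 + 4) - 4)² = -1/74 - 27*(√3 - 4)² = -1/74 - 27*(-4 + √3)²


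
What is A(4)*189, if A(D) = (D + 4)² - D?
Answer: 11340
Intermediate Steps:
A(D) = (4 + D)² - D
A(4)*189 = ((4 + 4)² - 1*4)*189 = (8² - 4)*189 = (64 - 4)*189 = 60*189 = 11340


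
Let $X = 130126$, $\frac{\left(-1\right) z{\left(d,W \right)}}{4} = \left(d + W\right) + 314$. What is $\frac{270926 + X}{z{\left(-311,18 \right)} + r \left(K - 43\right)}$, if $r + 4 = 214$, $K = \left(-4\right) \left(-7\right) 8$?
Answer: $\frac{66842}{6321} \approx 10.575$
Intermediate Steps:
$z{\left(d,W \right)} = -1256 - 4 W - 4 d$ ($z{\left(d,W \right)} = - 4 \left(\left(d + W\right) + 314\right) = - 4 \left(\left(W + d\right) + 314\right) = - 4 \left(314 + W + d\right) = -1256 - 4 W - 4 d$)
$K = 224$ ($K = 28 \cdot 8 = 224$)
$r = 210$ ($r = -4 + 214 = 210$)
$\frac{270926 + X}{z{\left(-311,18 \right)} + r \left(K - 43\right)} = \frac{270926 + 130126}{\left(-1256 - 72 - -1244\right) + 210 \left(224 - 43\right)} = \frac{401052}{\left(-1256 - 72 + 1244\right) + 210 \cdot 181} = \frac{401052}{-84 + 38010} = \frac{401052}{37926} = 401052 \cdot \frac{1}{37926} = \frac{66842}{6321}$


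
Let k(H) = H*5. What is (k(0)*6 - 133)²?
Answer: 17689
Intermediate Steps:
k(H) = 5*H
(k(0)*6 - 133)² = ((5*0)*6 - 133)² = (0*6 - 133)² = (0 - 133)² = (-133)² = 17689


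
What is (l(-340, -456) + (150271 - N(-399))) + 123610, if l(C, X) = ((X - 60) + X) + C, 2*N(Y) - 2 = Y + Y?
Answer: 272967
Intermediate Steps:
N(Y) = 1 + Y (N(Y) = 1 + (Y + Y)/2 = 1 + (2*Y)/2 = 1 + Y)
l(C, X) = -60 + C + 2*X (l(C, X) = ((-60 + X) + X) + C = (-60 + 2*X) + C = -60 + C + 2*X)
(l(-340, -456) + (150271 - N(-399))) + 123610 = ((-60 - 340 + 2*(-456)) + (150271 - (1 - 399))) + 123610 = ((-60 - 340 - 912) + (150271 - 1*(-398))) + 123610 = (-1312 + (150271 + 398)) + 123610 = (-1312 + 150669) + 123610 = 149357 + 123610 = 272967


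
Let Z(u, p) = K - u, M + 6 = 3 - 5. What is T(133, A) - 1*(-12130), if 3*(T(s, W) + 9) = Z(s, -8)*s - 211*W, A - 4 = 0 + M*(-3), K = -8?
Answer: 11702/3 ≈ 3900.7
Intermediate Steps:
M = -8 (M = -6 + (3 - 5) = -6 - 2 = -8)
Z(u, p) = -8 - u
A = 28 (A = 4 + (0 - 8*(-3)) = 4 + (0 + 24) = 4 + 24 = 28)
T(s, W) = -9 - 211*W/3 + s*(-8 - s)/3 (T(s, W) = -9 + ((-8 - s)*s - 211*W)/3 = -9 + (s*(-8 - s) - 211*W)/3 = -9 + (-211*W + s*(-8 - s))/3 = -9 + (-211*W/3 + s*(-8 - s)/3) = -9 - 211*W/3 + s*(-8 - s)/3)
T(133, A) - 1*(-12130) = (-9 - 211/3*28 - ⅓*133*(8 + 133)) - 1*(-12130) = (-9 - 5908/3 - ⅓*133*141) + 12130 = (-9 - 5908/3 - 6251) + 12130 = -24688/3 + 12130 = 11702/3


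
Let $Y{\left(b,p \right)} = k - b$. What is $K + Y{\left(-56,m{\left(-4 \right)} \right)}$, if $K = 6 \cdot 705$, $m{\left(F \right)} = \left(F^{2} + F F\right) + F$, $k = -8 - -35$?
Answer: $4313$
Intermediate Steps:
$k = 27$ ($k = -8 + 35 = 27$)
$m{\left(F \right)} = F + 2 F^{2}$ ($m{\left(F \right)} = \left(F^{2} + F^{2}\right) + F = 2 F^{2} + F = F + 2 F^{2}$)
$K = 4230$
$Y{\left(b,p \right)} = 27 - b$
$K + Y{\left(-56,m{\left(-4 \right)} \right)} = 4230 + \left(27 - -56\right) = 4230 + \left(27 + 56\right) = 4230 + 83 = 4313$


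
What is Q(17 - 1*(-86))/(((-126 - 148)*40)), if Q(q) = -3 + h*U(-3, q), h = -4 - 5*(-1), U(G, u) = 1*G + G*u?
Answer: 63/2192 ≈ 0.028741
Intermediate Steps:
U(G, u) = G + G*u
h = 1 (h = -4 + 5 = 1)
Q(q) = -6 - 3*q (Q(q) = -3 + 1*(-3*(1 + q)) = -3 + 1*(-3 - 3*q) = -3 + (-3 - 3*q) = -6 - 3*q)
Q(17 - 1*(-86))/(((-126 - 148)*40)) = (-6 - 3*(17 - 1*(-86)))/(((-126 - 148)*40)) = (-6 - 3*(17 + 86))/((-274*40)) = (-6 - 3*103)/(-10960) = (-6 - 309)*(-1/10960) = -315*(-1/10960) = 63/2192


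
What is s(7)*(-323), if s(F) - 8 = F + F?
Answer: -7106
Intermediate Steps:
s(F) = 8 + 2*F (s(F) = 8 + (F + F) = 8 + 2*F)
s(7)*(-323) = (8 + 2*7)*(-323) = (8 + 14)*(-323) = 22*(-323) = -7106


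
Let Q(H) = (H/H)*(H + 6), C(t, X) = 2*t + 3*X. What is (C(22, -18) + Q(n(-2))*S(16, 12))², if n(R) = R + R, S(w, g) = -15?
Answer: 1600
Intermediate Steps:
n(R) = 2*R
Q(H) = 6 + H (Q(H) = 1*(6 + H) = 6 + H)
(C(22, -18) + Q(n(-2))*S(16, 12))² = ((2*22 + 3*(-18)) + (6 + 2*(-2))*(-15))² = ((44 - 54) + (6 - 4)*(-15))² = (-10 + 2*(-15))² = (-10 - 30)² = (-40)² = 1600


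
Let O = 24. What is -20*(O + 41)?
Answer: -1300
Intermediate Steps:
-20*(O + 41) = -20*(24 + 41) = -20*65 = -1300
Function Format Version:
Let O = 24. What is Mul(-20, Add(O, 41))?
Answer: -1300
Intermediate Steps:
Mul(-20, Add(O, 41)) = Mul(-20, Add(24, 41)) = Mul(-20, 65) = -1300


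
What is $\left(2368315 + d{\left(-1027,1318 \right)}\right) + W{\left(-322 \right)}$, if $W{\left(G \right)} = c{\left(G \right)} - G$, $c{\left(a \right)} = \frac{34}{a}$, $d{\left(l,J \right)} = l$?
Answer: $\frac{381185193}{161} \approx 2.3676 \cdot 10^{6}$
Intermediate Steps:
$W{\left(G \right)} = - G + \frac{34}{G}$ ($W{\left(G \right)} = \frac{34}{G} - G = - G + \frac{34}{G}$)
$\left(2368315 + d{\left(-1027,1318 \right)}\right) + W{\left(-322 \right)} = \left(2368315 - 1027\right) + \left(\left(-1\right) \left(-322\right) + \frac{34}{-322}\right) = 2367288 + \left(322 + 34 \left(- \frac{1}{322}\right)\right) = 2367288 + \left(322 - \frac{17}{161}\right) = 2367288 + \frac{51825}{161} = \frac{381185193}{161}$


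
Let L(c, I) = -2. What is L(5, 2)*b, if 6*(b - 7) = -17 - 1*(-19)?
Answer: -44/3 ≈ -14.667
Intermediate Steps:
b = 22/3 (b = 7 + (-17 - 1*(-19))/6 = 7 + (-17 + 19)/6 = 7 + (⅙)*2 = 7 + ⅓ = 22/3 ≈ 7.3333)
L(5, 2)*b = -2*22/3 = -44/3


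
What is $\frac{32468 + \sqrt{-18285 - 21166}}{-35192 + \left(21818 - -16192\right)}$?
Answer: $\frac{16234}{1409} + \frac{i \sqrt{39451}}{2818} \approx 11.522 + 0.070484 i$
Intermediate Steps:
$\frac{32468 + \sqrt{-18285 - 21166}}{-35192 + \left(21818 - -16192\right)} = \frac{32468 + \sqrt{-39451}}{-35192 + \left(21818 + 16192\right)} = \frac{32468 + i \sqrt{39451}}{-35192 + 38010} = \frac{32468 + i \sqrt{39451}}{2818} = \left(32468 + i \sqrt{39451}\right) \frac{1}{2818} = \frac{16234}{1409} + \frac{i \sqrt{39451}}{2818}$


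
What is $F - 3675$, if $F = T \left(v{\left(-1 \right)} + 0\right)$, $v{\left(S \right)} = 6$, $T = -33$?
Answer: $-3873$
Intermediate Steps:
$F = -198$ ($F = - 33 \left(6 + 0\right) = \left(-33\right) 6 = -198$)
$F - 3675 = -198 - 3675 = -3873$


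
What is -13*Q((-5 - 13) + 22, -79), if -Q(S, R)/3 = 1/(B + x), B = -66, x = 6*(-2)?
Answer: -½ ≈ -0.50000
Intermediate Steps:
x = -12
Q(S, R) = 1/26 (Q(S, R) = -3/(-66 - 12) = -3/(-78) = -3*(-1/78) = 1/26)
-13*Q((-5 - 13) + 22, -79) = -13*1/26 = -½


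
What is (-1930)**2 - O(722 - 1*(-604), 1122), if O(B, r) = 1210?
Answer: 3723690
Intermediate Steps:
(-1930)**2 - O(722 - 1*(-604), 1122) = (-1930)**2 - 1*1210 = 3724900 - 1210 = 3723690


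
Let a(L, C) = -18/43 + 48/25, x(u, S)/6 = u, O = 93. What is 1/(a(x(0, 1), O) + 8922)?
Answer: 1075/9592764 ≈ 0.00011206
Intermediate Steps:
x(u, S) = 6*u
a(L, C) = 1614/1075 (a(L, C) = -18*1/43 + 48*(1/25) = -18/43 + 48/25 = 1614/1075)
1/(a(x(0, 1), O) + 8922) = 1/(1614/1075 + 8922) = 1/(9592764/1075) = 1075/9592764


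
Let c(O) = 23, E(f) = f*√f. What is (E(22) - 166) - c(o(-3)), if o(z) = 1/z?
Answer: -189 + 22*√22 ≈ -85.811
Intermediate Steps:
E(f) = f^(3/2)
o(z) = 1/z
(E(22) - 166) - c(o(-3)) = (22^(3/2) - 166) - 1*23 = (22*√22 - 166) - 23 = (-166 + 22*√22) - 23 = -189 + 22*√22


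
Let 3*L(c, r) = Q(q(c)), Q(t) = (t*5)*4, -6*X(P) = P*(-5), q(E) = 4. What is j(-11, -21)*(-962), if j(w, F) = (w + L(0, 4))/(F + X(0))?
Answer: 45214/63 ≈ 717.68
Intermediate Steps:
X(P) = 5*P/6 (X(P) = -P*(-5)/6 = -(-5)*P/6 = 5*P/6)
Q(t) = 20*t (Q(t) = (5*t)*4 = 20*t)
L(c, r) = 80/3 (L(c, r) = (20*4)/3 = (⅓)*80 = 80/3)
j(w, F) = (80/3 + w)/F (j(w, F) = (w + 80/3)/(F + (⅚)*0) = (80/3 + w)/(F + 0) = (80/3 + w)/F)
j(-11, -21)*(-962) = ((80/3 - 11)/(-21))*(-962) = -1/21*47/3*(-962) = -47/63*(-962) = 45214/63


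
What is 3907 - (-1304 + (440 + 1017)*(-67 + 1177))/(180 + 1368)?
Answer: 2216035/774 ≈ 2863.1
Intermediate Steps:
3907 - (-1304 + (440 + 1017)*(-67 + 1177))/(180 + 1368) = 3907 - (-1304 + 1457*1110)/1548 = 3907 - (-1304 + 1617270)/1548 = 3907 - 1615966/1548 = 3907 - 1*807983/774 = 3907 - 807983/774 = 2216035/774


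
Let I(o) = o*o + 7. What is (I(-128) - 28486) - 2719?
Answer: -14814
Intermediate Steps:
I(o) = 7 + o**2 (I(o) = o**2 + 7 = 7 + o**2)
(I(-128) - 28486) - 2719 = ((7 + (-128)**2) - 28486) - 2719 = ((7 + 16384) - 28486) - 2719 = (16391 - 28486) - 2719 = -12095 - 2719 = -14814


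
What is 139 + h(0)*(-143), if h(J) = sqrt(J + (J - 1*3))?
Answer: 139 - 143*I*sqrt(3) ≈ 139.0 - 247.68*I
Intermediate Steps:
h(J) = sqrt(-3 + 2*J) (h(J) = sqrt(J + (J - 3)) = sqrt(J + (-3 + J)) = sqrt(-3 + 2*J))
139 + h(0)*(-143) = 139 + sqrt(-3 + 2*0)*(-143) = 139 + sqrt(-3 + 0)*(-143) = 139 + sqrt(-3)*(-143) = 139 + (I*sqrt(3))*(-143) = 139 - 143*I*sqrt(3)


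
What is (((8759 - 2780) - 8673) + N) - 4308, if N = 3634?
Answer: -3368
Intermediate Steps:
(((8759 - 2780) - 8673) + N) - 4308 = (((8759 - 2780) - 8673) + 3634) - 4308 = ((5979 - 8673) + 3634) - 4308 = (-2694 + 3634) - 4308 = 940 - 4308 = -3368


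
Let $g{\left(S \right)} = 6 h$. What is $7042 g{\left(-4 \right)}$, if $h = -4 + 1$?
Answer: $-126756$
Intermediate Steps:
$h = -3$
$g{\left(S \right)} = -18$ ($g{\left(S \right)} = 6 \left(-3\right) = -18$)
$7042 g{\left(-4 \right)} = 7042 \left(-18\right) = -126756$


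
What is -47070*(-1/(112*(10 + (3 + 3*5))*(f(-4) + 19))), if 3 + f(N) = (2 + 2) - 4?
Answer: 23535/25088 ≈ 0.93810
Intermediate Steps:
f(N) = -3 (f(N) = -3 + ((2 + 2) - 4) = -3 + (4 - 4) = -3 + 0 = -3)
-47070*(-1/(112*(10 + (3 + 3*5))*(f(-4) + 19))) = -47070*(-1/(112*(-3 + 19)*(10 + (3 + 3*5)))) = -47070*(-1/(1792*(10 + (3 + 15)))) = -47070*(-1/(1792*(10 + 18))) = -47070/(((16*28)*(-7))*16) = -47070/((448*(-7))*16) = -47070/((-3136*16)) = -47070/(-50176) = -47070*(-1/50176) = 23535/25088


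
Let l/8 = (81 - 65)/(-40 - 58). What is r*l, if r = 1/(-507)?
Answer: 64/24843 ≈ 0.0025762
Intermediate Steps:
r = -1/507 ≈ -0.0019724
l = -64/49 (l = 8*((81 - 65)/(-40 - 58)) = 8*(16/(-98)) = 8*(16*(-1/98)) = 8*(-8/49) = -64/49 ≈ -1.3061)
r*l = -1/507*(-64/49) = 64/24843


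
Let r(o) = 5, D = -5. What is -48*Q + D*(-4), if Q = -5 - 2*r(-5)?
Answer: 740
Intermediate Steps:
Q = -15 (Q = -5 - 2*5 = -5 - 10 = -15)
-48*Q + D*(-4) = -48*(-15) - 5*(-4) = 720 + 20 = 740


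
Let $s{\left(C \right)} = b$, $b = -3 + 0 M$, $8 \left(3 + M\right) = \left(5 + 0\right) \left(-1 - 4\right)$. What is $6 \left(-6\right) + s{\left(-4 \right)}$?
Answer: $-39$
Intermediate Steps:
$M = - \frac{49}{8}$ ($M = -3 + \frac{\left(5 + 0\right) \left(-1 - 4\right)}{8} = -3 + \frac{5 \left(-5\right)}{8} = -3 + \frac{1}{8} \left(-25\right) = -3 - \frac{25}{8} = - \frac{49}{8} \approx -6.125$)
$b = -3$ ($b = -3 + 0 \left(- \frac{49}{8}\right) = -3 + 0 = -3$)
$s{\left(C \right)} = -3$
$6 \left(-6\right) + s{\left(-4 \right)} = 6 \left(-6\right) - 3 = -36 - 3 = -39$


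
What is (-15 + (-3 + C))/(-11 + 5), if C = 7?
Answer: 11/6 ≈ 1.8333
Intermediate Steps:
(-15 + (-3 + C))/(-11 + 5) = (-15 + (-3 + 7))/(-11 + 5) = (-15 + 4)/(-6) = -⅙*(-11) = 11/6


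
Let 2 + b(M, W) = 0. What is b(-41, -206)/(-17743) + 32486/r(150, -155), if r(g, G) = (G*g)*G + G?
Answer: 583606288/63938586085 ≈ 0.0091276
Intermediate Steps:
b(M, W) = -2 (b(M, W) = -2 + 0 = -2)
r(g, G) = G + g*G² (r(g, G) = g*G² + G = G + g*G²)
b(-41, -206)/(-17743) + 32486/r(150, -155) = -2/(-17743) + 32486/((-155*(1 - 155*150))) = -2*(-1/17743) + 32486/((-155*(1 - 23250))) = 2/17743 + 32486/((-155*(-23249))) = 2/17743 + 32486/3603595 = 583606288/63938586085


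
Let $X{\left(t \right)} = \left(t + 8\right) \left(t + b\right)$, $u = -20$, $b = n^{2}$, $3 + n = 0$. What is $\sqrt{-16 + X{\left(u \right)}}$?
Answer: $2 \sqrt{29} \approx 10.77$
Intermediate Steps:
$n = -3$ ($n = -3 + 0 = -3$)
$b = 9$ ($b = \left(-3\right)^{2} = 9$)
$X{\left(t \right)} = \left(8 + t\right) \left(9 + t\right)$ ($X{\left(t \right)} = \left(t + 8\right) \left(t + 9\right) = \left(8 + t\right) \left(9 + t\right)$)
$\sqrt{-16 + X{\left(u \right)}} = \sqrt{-16 + \left(72 + \left(-20\right)^{2} + 17 \left(-20\right)\right)} = \sqrt{-16 + \left(72 + 400 - 340\right)} = \sqrt{-16 + 132} = \sqrt{116} = 2 \sqrt{29}$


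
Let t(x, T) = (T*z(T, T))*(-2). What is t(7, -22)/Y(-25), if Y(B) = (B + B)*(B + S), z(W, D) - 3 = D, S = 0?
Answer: -418/625 ≈ -0.66880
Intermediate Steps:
z(W, D) = 3 + D
t(x, T) = -2*T*(3 + T) (t(x, T) = (T*(3 + T))*(-2) = -2*T*(3 + T))
Y(B) = 2*B² (Y(B) = (B + B)*(B + 0) = (2*B)*B = 2*B²)
t(7, -22)/Y(-25) = (-2*(-22)*(3 - 22))/((2*(-25)²)) = (-2*(-22)*(-19))/((2*625)) = -836/1250 = -836*1/1250 = -418/625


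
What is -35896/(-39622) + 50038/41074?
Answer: 78568135/36987137 ≈ 2.1242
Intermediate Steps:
-35896/(-39622) + 50038/41074 = -35896*(-1/39622) + 50038*(1/41074) = 17948/19811 + 25019/20537 = 78568135/36987137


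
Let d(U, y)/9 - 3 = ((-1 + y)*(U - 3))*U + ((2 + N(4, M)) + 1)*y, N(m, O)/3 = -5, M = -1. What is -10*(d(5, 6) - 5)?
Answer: 1760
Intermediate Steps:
N(m, O) = -15 (N(m, O) = 3*(-5) = -15)
d(U, y) = 27 - 108*y + 9*U*(-1 + y)*(-3 + U) (d(U, y) = 27 + 9*(((-1 + y)*(U - 3))*U + ((2 - 15) + 1)*y) = 27 + 9*(((-1 + y)*(-3 + U))*U + (-13 + 1)*y) = 27 + 9*(U*(-1 + y)*(-3 + U) - 12*y) = 27 + 9*(-12*y + U*(-1 + y)*(-3 + U)) = 27 + (-108*y + 9*U*(-1 + y)*(-3 + U)) = 27 - 108*y + 9*U*(-1 + y)*(-3 + U))
-10*(d(5, 6) - 5) = -10*((27 - 108*6 - 9*5² + 27*5 - 27*5*6 + 9*6*5²) - 5) = -10*((27 - 648 - 9*25 + 135 - 810 + 9*6*25) - 5) = -10*((27 - 648 - 225 + 135 - 810 + 1350) - 5) = -10*(-171 - 5) = -10*(-176) = 1760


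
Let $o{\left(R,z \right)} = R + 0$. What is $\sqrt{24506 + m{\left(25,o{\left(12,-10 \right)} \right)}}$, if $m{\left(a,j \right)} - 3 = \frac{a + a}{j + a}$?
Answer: $\frac{\sqrt{33554671}}{37} \approx 156.56$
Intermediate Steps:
$o{\left(R,z \right)} = R$
$m{\left(a,j \right)} = 3 + \frac{2 a}{a + j}$ ($m{\left(a,j \right)} = 3 + \frac{a + a}{j + a} = 3 + \frac{2 a}{a + j}$)
$\sqrt{24506 + m{\left(25,o{\left(12,-10 \right)} \right)}} = \sqrt{24506 + \frac{3 \cdot 12 + 5 \cdot 25}{25 + 12}} = \sqrt{24506 + \frac{36 + 125}{37}} = \sqrt{24506 + \frac{1}{37} \cdot 161} = \sqrt{24506 + \frac{161}{37}} = \sqrt{\frac{906883}{37}} = \frac{\sqrt{33554671}}{37}$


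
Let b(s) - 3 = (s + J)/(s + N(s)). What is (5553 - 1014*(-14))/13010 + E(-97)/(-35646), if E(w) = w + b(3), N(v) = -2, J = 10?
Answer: 58752222/38646205 ≈ 1.5203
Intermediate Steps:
b(s) = 3 + (10 + s)/(-2 + s) (b(s) = 3 + (s + 10)/(s - 2) = 3 + (10 + s)/(-2 + s))
E(w) = 16 + w (E(w) = w + 4*(1 + 3)/(-2 + 3) = w + 4*4/1 = w + 4*1*4 = w + 16 = 16 + w)
(5553 - 1014*(-14))/13010 + E(-97)/(-35646) = (5553 - 1014*(-14))/13010 + (16 - 97)/(-35646) = (5553 + 14196)*(1/13010) - 81*(-1/35646) = 19749*(1/13010) + 27/11882 = 19749/13010 + 27/11882 = 58752222/38646205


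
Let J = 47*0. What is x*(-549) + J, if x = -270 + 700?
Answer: -236070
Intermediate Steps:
x = 430
J = 0
x*(-549) + J = 430*(-549) + 0 = -236070 + 0 = -236070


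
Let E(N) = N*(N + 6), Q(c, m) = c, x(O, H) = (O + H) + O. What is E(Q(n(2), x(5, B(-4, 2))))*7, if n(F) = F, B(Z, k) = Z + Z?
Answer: 112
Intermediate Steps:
B(Z, k) = 2*Z
x(O, H) = H + 2*O (x(O, H) = (H + O) + O = H + 2*O)
E(N) = N*(6 + N)
E(Q(n(2), x(5, B(-4, 2))))*7 = (2*(6 + 2))*7 = (2*8)*7 = 16*7 = 112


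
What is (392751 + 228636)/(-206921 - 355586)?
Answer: -621387/562507 ≈ -1.1047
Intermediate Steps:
(392751 + 228636)/(-206921 - 355586) = 621387/(-562507) = 621387*(-1/562507) = -621387/562507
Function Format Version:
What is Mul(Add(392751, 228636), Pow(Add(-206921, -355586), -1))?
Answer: Rational(-621387, 562507) ≈ -1.1047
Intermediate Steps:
Mul(Add(392751, 228636), Pow(Add(-206921, -355586), -1)) = Mul(621387, Pow(-562507, -1)) = Mul(621387, Rational(-1, 562507)) = Rational(-621387, 562507)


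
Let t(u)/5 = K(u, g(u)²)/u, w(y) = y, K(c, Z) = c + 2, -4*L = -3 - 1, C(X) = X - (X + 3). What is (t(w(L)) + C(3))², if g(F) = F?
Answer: 144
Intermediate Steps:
C(X) = -3 (C(X) = X - (3 + X) = X + (-3 - X) = -3)
L = 1 (L = -(-3 - 1)/4 = -¼*(-4) = 1)
K(c, Z) = 2 + c
t(u) = 5*(2 + u)/u (t(u) = 5*((2 + u)/u) = 5*(2 + u)/u)
(t(w(L)) + C(3))² = ((5 + 10/1) - 3)² = ((5 + 10*1) - 3)² = ((5 + 10) - 3)² = (15 - 3)² = 12² = 144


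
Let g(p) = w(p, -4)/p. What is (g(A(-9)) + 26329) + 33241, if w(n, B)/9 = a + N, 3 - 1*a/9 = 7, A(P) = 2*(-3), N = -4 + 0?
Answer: 59630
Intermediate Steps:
N = -4
A(P) = -6
a = -36 (a = 27 - 9*7 = 27 - 63 = -36)
w(n, B) = -360 (w(n, B) = 9*(-36 - 4) = 9*(-40) = -360)
g(p) = -360/p
(g(A(-9)) + 26329) + 33241 = (-360/(-6) + 26329) + 33241 = (-360*(-1/6) + 26329) + 33241 = (60 + 26329) + 33241 = 26389 + 33241 = 59630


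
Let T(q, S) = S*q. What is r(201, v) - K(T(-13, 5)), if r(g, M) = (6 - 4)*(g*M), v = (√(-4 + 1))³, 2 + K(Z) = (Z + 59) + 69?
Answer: -61 - 1206*I*√3 ≈ -61.0 - 2088.9*I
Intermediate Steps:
K(Z) = 126 + Z (K(Z) = -2 + ((Z + 59) + 69) = -2 + ((59 + Z) + 69) = -2 + (128 + Z) = 126 + Z)
v = -3*I*√3 (v = (√(-3))³ = (I*√3)³ = -3*I*√3 ≈ -5.1962*I)
r(g, M) = 2*M*g (r(g, M) = 2*(M*g) = 2*M*g)
r(201, v) - K(T(-13, 5)) = 2*(-3*I*√3)*201 - (126 + 5*(-13)) = -1206*I*√3 - (126 - 65) = -1206*I*√3 - 1*61 = -1206*I*√3 - 61 = -61 - 1206*I*√3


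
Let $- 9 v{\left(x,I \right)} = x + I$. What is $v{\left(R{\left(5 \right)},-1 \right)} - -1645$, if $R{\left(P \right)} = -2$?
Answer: $\frac{4936}{3} \approx 1645.3$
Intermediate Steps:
$v{\left(x,I \right)} = - \frac{I}{9} - \frac{x}{9}$ ($v{\left(x,I \right)} = - \frac{x + I}{9} = - \frac{I + x}{9} = - \frac{I}{9} - \frac{x}{9}$)
$v{\left(R{\left(5 \right)},-1 \right)} - -1645 = \left(\left(- \frac{1}{9}\right) \left(-1\right) - - \frac{2}{9}\right) - -1645 = \left(\frac{1}{9} + \frac{2}{9}\right) + 1645 = \frac{1}{3} + 1645 = \frac{4936}{3}$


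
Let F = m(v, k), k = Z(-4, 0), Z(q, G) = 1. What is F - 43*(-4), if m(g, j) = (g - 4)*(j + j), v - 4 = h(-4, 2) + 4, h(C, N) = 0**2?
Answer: 180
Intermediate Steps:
k = 1
h(C, N) = 0
v = 8 (v = 4 + (0 + 4) = 4 + 4 = 8)
m(g, j) = 2*j*(-4 + g) (m(g, j) = (-4 + g)*(2*j) = 2*j*(-4 + g))
F = 8 (F = 2*1*(-4 + 8) = 2*1*4 = 8)
F - 43*(-4) = 8 - 43*(-4) = 8 + 172 = 180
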